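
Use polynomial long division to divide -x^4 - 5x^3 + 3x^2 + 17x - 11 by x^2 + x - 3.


(-x^4 - 5x^3 + 3x^2 + 17x - 11) / (x^2 + x - 3)
Step 1: -x^2 * (x^2 + x - 3) = -x^4 - x^3 + 3x^2; subtract.
Step 2: -4x * (x^2 + x - 3) = -4x^3 - 4x^2 + 12x; subtract.
Step 3: 4 * (x^2 + x - 3) = 4x^2 + 4x - 12; subtract.
Quotient: -x^2 - 4x + 4, Remainder: x + 1


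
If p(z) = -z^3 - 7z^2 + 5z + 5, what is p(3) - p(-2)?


p(3) = -70
p(-2) = -25
p(3) - p(-2) = -70 + 25 = -45


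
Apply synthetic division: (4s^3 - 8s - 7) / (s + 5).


Synthetic division with c = -5. Coefficients: 4, 0, -8, -7
Bring down 4.
  4 * -5 = -20; -20 + 0 = -20
  -20 * -5 = 100; 100 - 8 = 92
  92 * -5 = -460; -460 - 7 = -467
Quotient: 4s^2 - 20s + 92, Remainder: -467


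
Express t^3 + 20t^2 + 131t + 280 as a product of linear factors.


Try integer roots (divisors of 280). t=-8: p(-8)=0.
Divide out (t + 8): quotient is t^2 + 12t + 35.
Factor the quadratic: (t + 7)(t + 5)
Result: (t + 8)(t + 7)(t + 5)


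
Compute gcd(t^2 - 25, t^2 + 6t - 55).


Factor each:
  t^2 - 25 = (t - 5)(t + 5)
  t^2 + 6t - 55 = (t - 5)(t + 11)
Common monic factor: t - 5


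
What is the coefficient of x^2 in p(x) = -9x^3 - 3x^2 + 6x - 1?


Read off the coefficient of x^2: -3


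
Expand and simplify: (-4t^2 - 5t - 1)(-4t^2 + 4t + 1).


Distribute each term of the first polynomial:
  (-4t^2)(-4t^2 + 4t + 1) = 16t^4 - 16t^3 - 4t^2
  (-5t)(-4t^2 + 4t + 1) = 20t^3 - 20t^2 - 5t
  (-1)(-4t^2 + 4t + 1) = 4t^2 - 4t - 1
Sum: 16t^4 + 4t^3 - 20t^2 - 9t - 1


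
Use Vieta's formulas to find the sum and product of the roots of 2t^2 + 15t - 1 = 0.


For at^2+bt+c=0: sum = -b/a, product = c/a.
a=2, b=15, c=-1
Sum = -(15)/2 = -15/2
Product = (-1)/2 = -1/2


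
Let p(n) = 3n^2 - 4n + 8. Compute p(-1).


Using direct substitution:
  3 * (-1)^2 = 3
  -4 * (-1)^1 = 4
  constant: 8
Sum = 3 + 4 + 8 = 15


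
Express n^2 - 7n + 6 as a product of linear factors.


Roots satisfy r1 + r2 = -b/a = 7 and r1*r2 = c/a = 6.
So r1 = 1, r2 = 6.
n^2 - 7n + 6 = (n - r1)(n - r2) = (n - 1)(n - 6)


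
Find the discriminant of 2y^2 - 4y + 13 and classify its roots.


D = b^2 - 4ac = (-4)^2 - 4(2)(13) = 16 - 104 = -88
Since D < 0: two complex conjugate roots (no real roots)


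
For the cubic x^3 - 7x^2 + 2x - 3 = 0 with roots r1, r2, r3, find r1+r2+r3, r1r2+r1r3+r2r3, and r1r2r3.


Monic cubic x^3+bx^2+cx+d=0: sum=-b, pairwise sum=c, product=-d.
b=-7, c=2, d=-3
r1+r2+r3 = 7
r1r2+r1r3+r2r3 = 2
r1r2r3 = 3


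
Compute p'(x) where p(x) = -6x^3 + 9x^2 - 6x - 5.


Apply the power rule term by term:
  d/dx(-6x^3) = -18x^2
  d/dx(9x^2) = 18x
  d/dx(-6x) = -6
  d/dx(-5) = 0
p'(x) = -18x^2 + 18x - 6


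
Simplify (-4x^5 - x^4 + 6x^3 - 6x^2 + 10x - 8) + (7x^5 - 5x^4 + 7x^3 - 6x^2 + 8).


Align terms by degree and add:
  -4x^5 - x^4 + 6x^3 - 6x^2 + 10x - 8
+ 7x^5 - 5x^4 + 7x^3 - 6x^2 + 8
= 3x^5 - 6x^4 + 13x^3 - 12x^2 + 10x


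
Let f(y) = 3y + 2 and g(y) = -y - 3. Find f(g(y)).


Substitute g(y) into f:
f(g(y)) = 3*(-y - 3) + 2
Expand and combine: -3y - 7


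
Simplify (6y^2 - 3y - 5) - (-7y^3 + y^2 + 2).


Distribute the minus sign:
  (6y^2 - 3y - 5)
- (-7y^3 + y^2 + 2)
Negate second polynomial: 7y^3 - y^2 - 2
Add: 7y^3 + 5y^2 - 3y - 7


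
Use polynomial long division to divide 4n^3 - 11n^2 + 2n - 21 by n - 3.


(4n^3 - 11n^2 + 2n - 21) / (n - 3)
Step 1: 4n^2 * (n - 3) = 4n^3 - 12n^2; subtract.
Step 2: n * (n - 3) = n^2 - 3n; subtract.
Step 3: 5 * (n - 3) = 5n - 15; subtract.
Quotient: 4n^2 + n + 5, Remainder: -6


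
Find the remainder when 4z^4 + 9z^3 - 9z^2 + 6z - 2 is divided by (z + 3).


By the Remainder Theorem, the remainder equals p(-3):
  4*(-3)^4 = 324
  9*(-3)^3 = -243
  -9*(-3)^2 = -81
  6*(-3)^1 = -18
  constant: -2
Sum: 324 - 243 - 81 - 18 - 2 = -20


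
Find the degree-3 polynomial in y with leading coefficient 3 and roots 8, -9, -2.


p(y) = 3(y - 8)(y + 9)(y + 2)
Expand: 3y^3 + 9y^2 - 210y - 432


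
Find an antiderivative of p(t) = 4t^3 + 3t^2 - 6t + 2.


Reverse power rule on each term:
  ∫ 4t^3 dt = t^4
  ∫ 3t^2 dt = t^3
  ∫ -6t dt = -3t^2
  ∫ 2 dt = 2t
F(t) = t^4 + t^3 - 3t^2 + 2t + C


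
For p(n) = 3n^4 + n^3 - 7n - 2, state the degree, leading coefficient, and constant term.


Highest power of n is 4, with coefficient 3. Constant term is -2.
Degree = 4, leading coefficient = 3, constant term = -2


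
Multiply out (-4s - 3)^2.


Expand (-4s - 3)^2 by repeated multiplication:
= 16s^2 + 24s + 9


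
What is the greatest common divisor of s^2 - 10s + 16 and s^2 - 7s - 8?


Factor each:
  s^2 - 10s + 16 = (s - 8)(s - 2)
  s^2 - 7s - 8 = (s - 8)(s + 1)
Common monic factor: s - 8


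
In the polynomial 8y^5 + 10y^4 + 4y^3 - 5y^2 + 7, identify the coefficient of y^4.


Read off the coefficient of y^4: 10


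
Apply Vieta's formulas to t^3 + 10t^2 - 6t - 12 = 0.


Monic cubic t^3+bt^2+ct+d=0: sum=-b, pairwise sum=c, product=-d.
b=10, c=-6, d=-12
r1+r2+r3 = -10
r1r2+r1r3+r2r3 = -6
r1r2r3 = 12


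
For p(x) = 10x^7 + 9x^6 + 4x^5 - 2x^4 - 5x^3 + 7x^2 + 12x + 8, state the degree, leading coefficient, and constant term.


Highest power of x is 7, with coefficient 10. Constant term is 8.
Degree = 7, leading coefficient = 10, constant term = 8


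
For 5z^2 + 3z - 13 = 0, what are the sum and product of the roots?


For az^2+bz+c=0: sum = -b/a, product = c/a.
a=5, b=3, c=-13
Sum = -(3)/5 = -3/5
Product = (-13)/5 = -13/5


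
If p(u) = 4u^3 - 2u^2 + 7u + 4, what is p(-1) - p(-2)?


p(-1) = -9
p(-2) = -50
p(-1) - p(-2) = -9 + 50 = 41


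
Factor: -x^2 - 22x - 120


Roots satisfy r1 + r2 = -b/a = -22 and r1*r2 = c/a = 120.
So r1 = -12, r2 = -10.
-x^2 - 22x - 120 = -(x - r1)(x - r2) = -(x + 12)(x + 10)


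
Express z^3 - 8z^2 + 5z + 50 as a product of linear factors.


Try integer roots (divisors of 50). z=5: p(5)=0.
Divide out (z - 5): quotient is z^2 - 3z - 10.
Factor the quadratic: (z - 5)(z + 2)
Result: (z - 5)(z - 5)(z + 2)


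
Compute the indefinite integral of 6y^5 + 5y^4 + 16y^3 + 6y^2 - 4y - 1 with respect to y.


Reverse power rule on each term:
  ∫ 6y^5 dy = y^6
  ∫ 5y^4 dy = y^5
  ∫ 16y^3 dy = 4y^4
  ∫ 6y^2 dy = 2y^3
  ∫ -4y dy = -2y^2
  ∫ -1 dy = -y
F(y) = y^6 + y^5 + 4y^4 + 2y^3 - 2y^2 - y + C


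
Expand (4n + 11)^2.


Expand (4n + 11)^2 by repeated multiplication:
= 16n^2 + 88n + 121


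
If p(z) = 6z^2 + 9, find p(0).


Using direct substitution:
  6 * (0)^2 = 0
  0 * (0)^1 = 0
  constant: 9
Sum = 0 + 0 + 9 = 9


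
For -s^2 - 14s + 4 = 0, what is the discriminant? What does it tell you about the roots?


D = b^2 - 4ac = (-14)^2 - 4(-1)(4) = 196 + 16 = 212
Since D > 0: two distinct irrational roots


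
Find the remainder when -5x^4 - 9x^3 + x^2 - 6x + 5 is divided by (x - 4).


By the Remainder Theorem, the remainder equals p(4):
  -5*(4)^4 = -1280
  -9*(4)^3 = -576
  1*(4)^2 = 16
  -6*(4)^1 = -24
  constant: 5
Sum: -1280 - 576 + 16 - 24 + 5 = -1859


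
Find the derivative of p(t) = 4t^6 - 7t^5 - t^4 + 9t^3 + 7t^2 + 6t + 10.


Apply the power rule term by term:
  d/dt(4t^6) = 24t^5
  d/dt(-7t^5) = -35t^4
  d/dt(-t^4) = -4t^3
  d/dt(9t^3) = 27t^2
  d/dt(7t^2) = 14t
  d/dt(6t) = 6
  d/dt(10) = 0
p'(t) = 24t^5 - 35t^4 - 4t^3 + 27t^2 + 14t + 6


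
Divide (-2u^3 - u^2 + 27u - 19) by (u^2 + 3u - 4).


(-2u^3 - u^2 + 27u - 19) / (u^2 + 3u - 4)
Step 1: -2u * (u^2 + 3u - 4) = -2u^3 - 6u^2 + 8u; subtract.
Step 2: 5 * (u^2 + 3u - 4) = 5u^2 + 15u - 20; subtract.
Quotient: -2u + 5, Remainder: 4u + 1


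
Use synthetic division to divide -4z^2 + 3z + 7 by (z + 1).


Synthetic division with c = -1. Coefficients: -4, 3, 7
Bring down -4.
  -4 * -1 = 4; 4 + 3 = 7
  7 * -1 = -7; -7 + 7 = 0
Quotient: -4z + 7, Remainder: 0


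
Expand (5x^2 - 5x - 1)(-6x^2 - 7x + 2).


Distribute each term of the first polynomial:
  (5x^2)(-6x^2 - 7x + 2) = -30x^4 - 35x^3 + 10x^2
  (-5x)(-6x^2 - 7x + 2) = 30x^3 + 35x^2 - 10x
  (-1)(-6x^2 - 7x + 2) = 6x^2 + 7x - 2
Sum: -30x^4 - 5x^3 + 51x^2 - 3x - 2


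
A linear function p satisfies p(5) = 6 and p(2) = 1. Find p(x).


p(x) = mx + b. Using p(5)=6, p(2)=1:
m = (6 - 1)/(5 - 2) = 5/3 = 5/3
b = 6 - m*(5) = 6 - 25/3 = -7/3
p(x) = (5/3)x - (7/3)


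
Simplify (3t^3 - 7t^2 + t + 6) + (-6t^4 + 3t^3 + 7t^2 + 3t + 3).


Align terms by degree and add:
  3t^3 - 7t^2 + t + 6
  -6t^4 + 3t^3 + 7t^2 + 3t + 3
= -6t^4 + 6t^3 + 4t + 9


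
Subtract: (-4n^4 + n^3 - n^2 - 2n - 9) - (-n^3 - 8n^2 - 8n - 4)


Distribute the minus sign:
  (-4n^4 + n^3 - n^2 - 2n - 9)
- (-n^3 - 8n^2 - 8n - 4)
Negate second polynomial: n^3 + 8n^2 + 8n + 4
Add: -4n^4 + 2n^3 + 7n^2 + 6n - 5


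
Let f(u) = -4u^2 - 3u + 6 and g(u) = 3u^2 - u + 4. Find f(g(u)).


Substitute g(u) into f:
f(g(u)) = -4*(3u^2 - u + 4)^2 + (-3)*(3u^2 - u + 4) + 6
(3u^2 - u + 4)^2 = 9u^4 - 6u^3 + 25u^2 - 8u + 16
Expand and combine: -36u^4 + 24u^3 - 109u^2 + 35u - 70


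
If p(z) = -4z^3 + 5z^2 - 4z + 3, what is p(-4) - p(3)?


p(-4) = 355
p(3) = -72
p(-4) - p(3) = 355 + 72 = 427


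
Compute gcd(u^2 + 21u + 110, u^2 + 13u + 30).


Factor each:
  u^2 + 21u + 110 = (u + 10)(u + 11)
  u^2 + 13u + 30 = (u + 10)(u + 3)
Common monic factor: u + 10


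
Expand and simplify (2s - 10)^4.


Expand (2s - 10)^4 by repeated multiplication:
  (2s - 10)^2 = 4s^2 - 40s + 100
  (2s - 10)^3 = 8s^3 - 120s^2 + 600s - 1000
= 16s^4 - 320s^3 + 2400s^2 - 8000s + 10000


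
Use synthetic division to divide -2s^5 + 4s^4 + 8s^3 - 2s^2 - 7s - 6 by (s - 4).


Synthetic division with c = 4. Coefficients: -2, 4, 8, -2, -7, -6
Bring down -2.
  -2 * 4 = -8; -8 + 4 = -4
  -4 * 4 = -16; -16 + 8 = -8
  -8 * 4 = -32; -32 - 2 = -34
  -34 * 4 = -136; -136 - 7 = -143
  -143 * 4 = -572; -572 - 6 = -578
Quotient: -2s^4 - 4s^3 - 8s^2 - 34s - 143, Remainder: -578


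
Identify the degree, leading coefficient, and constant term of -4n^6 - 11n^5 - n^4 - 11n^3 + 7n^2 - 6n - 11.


Highest power of n is 6, with coefficient -4. Constant term is -11.
Degree = 6, leading coefficient = -4, constant term = -11


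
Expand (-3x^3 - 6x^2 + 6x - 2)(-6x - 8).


Distribute each term of the first polynomial:
  (-3x^3)(-6x - 8) = 18x^4 + 24x^3
  (-6x^2)(-6x - 8) = 36x^3 + 48x^2
  (6x)(-6x - 8) = -36x^2 - 48x
  (-2)(-6x - 8) = 12x + 16
Sum: 18x^4 + 60x^3 + 12x^2 - 36x + 16


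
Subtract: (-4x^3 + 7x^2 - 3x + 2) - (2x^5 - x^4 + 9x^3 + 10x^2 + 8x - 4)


Distribute the minus sign:
  (-4x^3 + 7x^2 - 3x + 2)
- (2x^5 - x^4 + 9x^3 + 10x^2 + 8x - 4)
Negate second polynomial: -2x^5 + x^4 - 9x^3 - 10x^2 - 8x + 4
Add: -2x^5 + x^4 - 13x^3 - 3x^2 - 11x + 6


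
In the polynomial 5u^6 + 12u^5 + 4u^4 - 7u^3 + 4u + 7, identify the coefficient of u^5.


Read off the coefficient of u^5: 12


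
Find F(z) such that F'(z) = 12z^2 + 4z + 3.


Reverse power rule on each term:
  ∫ 12z^2 dz = 4z^3
  ∫ 4z dz = 2z^2
  ∫ 3 dz = 3z
F(z) = 4z^3 + 2z^2 + 3z + C


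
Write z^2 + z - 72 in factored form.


Roots satisfy r1 + r2 = -b/a = -1 and r1*r2 = c/a = -72.
So r1 = -9, r2 = 8.
z^2 + z - 72 = (z - r1)(z - r2) = (z + 9)(z - 8)


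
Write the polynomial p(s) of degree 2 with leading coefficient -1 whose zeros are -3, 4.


p(s) = -(s + 3)(s - 4)
Expand: -s^2 + s + 12


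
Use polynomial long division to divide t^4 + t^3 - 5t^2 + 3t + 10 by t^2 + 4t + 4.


(t^4 + t^3 - 5t^2 + 3t + 10) / (t^2 + 4t + 4)
Step 1: t^2 * (t^2 + 4t + 4) = t^4 + 4t^3 + 4t^2; subtract.
Step 2: -3t * (t^2 + 4t + 4) = -3t^3 - 12t^2 - 12t; subtract.
Step 3: 3 * (t^2 + 4t + 4) = 3t^2 + 12t + 12; subtract.
Quotient: t^2 - 3t + 3, Remainder: 3t - 2


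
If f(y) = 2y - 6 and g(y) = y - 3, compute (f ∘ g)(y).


Substitute g(y) into f:
f(g(y)) = 2*(y - 3) + (-6)
Expand and combine: 2y - 12


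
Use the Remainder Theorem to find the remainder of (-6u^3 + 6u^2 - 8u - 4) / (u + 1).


By the Remainder Theorem, the remainder equals p(-1):
  -6*(-1)^3 = 6
  6*(-1)^2 = 6
  -8*(-1)^1 = 8
  constant: -4
Sum: 6 + 6 + 8 - 4 = 16


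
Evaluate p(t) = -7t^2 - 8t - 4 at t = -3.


Using direct substitution:
  -7 * (-3)^2 = -63
  -8 * (-3)^1 = 24
  constant: -4
Sum = -63 + 24 - 4 = -43


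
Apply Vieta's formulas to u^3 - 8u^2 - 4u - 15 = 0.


Monic cubic u^3+bu^2+cu+d=0: sum=-b, pairwise sum=c, product=-d.
b=-8, c=-4, d=-15
r1+r2+r3 = 8
r1r2+r1r3+r2r3 = -4
r1r2r3 = 15


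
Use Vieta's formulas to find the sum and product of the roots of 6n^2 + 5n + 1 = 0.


For an^2+bn+c=0: sum = -b/a, product = c/a.
a=6, b=5, c=1
Sum = -(5)/6 = -5/6
Product = (1)/6 = 1/6


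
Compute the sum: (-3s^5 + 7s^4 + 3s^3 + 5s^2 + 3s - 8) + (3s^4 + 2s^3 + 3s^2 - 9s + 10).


Align terms by degree and add:
  -3s^5 + 7s^4 + 3s^3 + 5s^2 + 3s - 8
+ 3s^4 + 2s^3 + 3s^2 - 9s + 10
= -3s^5 + 10s^4 + 5s^3 + 8s^2 - 6s + 2


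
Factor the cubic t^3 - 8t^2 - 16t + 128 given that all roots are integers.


Try integer roots (divisors of 128). t=4: p(4)=0.
Divide out (t - 4): quotient is t^2 - 4t - 32.
Factor the quadratic: (t + 4)(t - 8)
Result: (t - 4)(t + 4)(t - 8)


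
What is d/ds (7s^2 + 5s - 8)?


Apply the power rule term by term:
  d/ds(7s^2) = 14s
  d/ds(5s) = 5
  d/ds(-8) = 0
p'(s) = 14s + 5


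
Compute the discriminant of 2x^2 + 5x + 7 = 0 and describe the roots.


D = b^2 - 4ac = (5)^2 - 4(2)(7) = 25 - 56 = -31
Since D < 0: two complex conjugate roots (no real roots)


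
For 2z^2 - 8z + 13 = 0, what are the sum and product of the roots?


For az^2+bz+c=0: sum = -b/a, product = c/a.
a=2, b=-8, c=13
Sum = -(-8)/2 = 4
Product = (13)/2 = 13/2


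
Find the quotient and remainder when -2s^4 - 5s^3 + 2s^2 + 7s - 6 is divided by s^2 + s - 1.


(-2s^4 - 5s^3 + 2s^2 + 7s - 6) / (s^2 + s - 1)
Step 1: -2s^2 * (s^2 + s - 1) = -2s^4 - 2s^3 + 2s^2; subtract.
Step 2: -3s * (s^2 + s - 1) = -3s^3 - 3s^2 + 3s; subtract.
Step 3: 3 * (s^2 + s - 1) = 3s^2 + 3s - 3; subtract.
Quotient: -2s^2 - 3s + 3, Remainder: s - 3


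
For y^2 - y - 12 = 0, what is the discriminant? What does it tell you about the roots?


D = b^2 - 4ac = (-1)^2 - 4(1)(-12) = 1 + 48 = 49
Since D > 0: two distinct rational roots


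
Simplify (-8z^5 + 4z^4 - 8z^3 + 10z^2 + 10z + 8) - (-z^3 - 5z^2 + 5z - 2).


Distribute the minus sign:
  (-8z^5 + 4z^4 - 8z^3 + 10z^2 + 10z + 8)
- (-z^3 - 5z^2 + 5z - 2)
Negate second polynomial: z^3 + 5z^2 - 5z + 2
Add: -8z^5 + 4z^4 - 7z^3 + 15z^2 + 5z + 10


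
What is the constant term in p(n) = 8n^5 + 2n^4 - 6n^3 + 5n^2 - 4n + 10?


Read off the constant term: 10


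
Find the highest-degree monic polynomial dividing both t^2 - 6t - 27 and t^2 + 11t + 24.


Factor each:
  t^2 - 6t - 27 = (t + 3)(t - 9)
  t^2 + 11t + 24 = (t + 3)(t + 8)
Common monic factor: t + 3


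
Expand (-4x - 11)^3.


Expand (-4x - 11)^3 by repeated multiplication:
  (-4x - 11)^2 = 16x^2 + 88x + 121
= -64x^3 - 528x^2 - 1452x - 1331


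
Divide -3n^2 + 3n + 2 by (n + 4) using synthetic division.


Synthetic division with c = -4. Coefficients: -3, 3, 2
Bring down -3.
  -3 * -4 = 12; 12 + 3 = 15
  15 * -4 = -60; -60 + 2 = -58
Quotient: -3n + 15, Remainder: -58


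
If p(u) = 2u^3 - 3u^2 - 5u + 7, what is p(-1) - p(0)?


p(-1) = 7
p(0) = 7
p(-1) - p(0) = 7 - 7 = 0


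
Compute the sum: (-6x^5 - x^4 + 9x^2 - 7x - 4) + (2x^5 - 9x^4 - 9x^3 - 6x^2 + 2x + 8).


Align terms by degree and add:
  -6x^5 - x^4 + 9x^2 - 7x - 4
+ 2x^5 - 9x^4 - 9x^3 - 6x^2 + 2x + 8
= -4x^5 - 10x^4 - 9x^3 + 3x^2 - 5x + 4


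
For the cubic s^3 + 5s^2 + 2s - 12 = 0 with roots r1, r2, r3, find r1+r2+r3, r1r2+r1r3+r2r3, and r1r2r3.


Monic cubic s^3+bs^2+cs+d=0: sum=-b, pairwise sum=c, product=-d.
b=5, c=2, d=-12
r1+r2+r3 = -5
r1r2+r1r3+r2r3 = 2
r1r2r3 = 12


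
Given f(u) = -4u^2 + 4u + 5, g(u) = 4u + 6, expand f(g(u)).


Substitute g(u) into f:
f(g(u)) = -4*(4u + 6)^2 + 4*(4u + 6) + 5
(4u + 6)^2 = 16u^2 + 48u + 36
Expand and combine: -64u^2 - 176u - 115


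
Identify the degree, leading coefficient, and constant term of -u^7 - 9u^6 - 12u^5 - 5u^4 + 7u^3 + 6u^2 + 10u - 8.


Highest power of u is 7, with coefficient -1. Constant term is -8.
Degree = 7, leading coefficient = -1, constant term = -8


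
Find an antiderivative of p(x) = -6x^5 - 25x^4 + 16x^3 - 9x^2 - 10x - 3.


Reverse power rule on each term:
  ∫ -6x^5 dx = -x^6
  ∫ -25x^4 dx = -5x^5
  ∫ 16x^3 dx = 4x^4
  ∫ -9x^2 dx = -3x^3
  ∫ -10x dx = -5x^2
  ∫ -3 dx = -3x
F(x) = -x^6 - 5x^5 + 4x^4 - 3x^3 - 5x^2 - 3x + C


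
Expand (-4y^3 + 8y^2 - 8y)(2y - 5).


Distribute each term of the first polynomial:
  (-4y^3)(2y - 5) = -8y^4 + 20y^3
  (8y^2)(2y - 5) = 16y^3 - 40y^2
  (-8y)(2y - 5) = -16y^2 + 40y
Sum: -8y^4 + 36y^3 - 56y^2 + 40y


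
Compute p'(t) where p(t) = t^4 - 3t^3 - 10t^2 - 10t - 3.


Apply the power rule term by term:
  d/dt(t^4) = 4t^3
  d/dt(-3t^3) = -9t^2
  d/dt(-10t^2) = -20t
  d/dt(-10t) = -10
  d/dt(-3) = 0
p'(t) = 4t^3 - 9t^2 - 20t - 10


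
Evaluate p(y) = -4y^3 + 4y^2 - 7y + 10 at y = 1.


Using direct substitution:
  -4 * (1)^3 = -4
  4 * (1)^2 = 4
  -7 * (1)^1 = -7
  constant: 10
Sum = -4 + 4 - 7 + 10 = 3


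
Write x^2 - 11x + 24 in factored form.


Roots satisfy r1 + r2 = -b/a = 11 and r1*r2 = c/a = 24.
So r1 = 8, r2 = 3.
x^2 - 11x + 24 = (x - r1)(x - r2) = (x - 8)(x - 3)


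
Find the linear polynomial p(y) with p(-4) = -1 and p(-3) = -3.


p(y) = my + b. Using p(-4)=-1, p(-3)=-3:
m = (-1 + 3)/(-4 + 3) = 2/-1 = -2
b = -1 - m*(-4) = -1 - 8 = -9
p(y) = -2y - 9


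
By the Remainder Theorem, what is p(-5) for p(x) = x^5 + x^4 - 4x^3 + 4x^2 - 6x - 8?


By the Remainder Theorem, the remainder equals p(-5):
  1*(-5)^5 = -3125
  1*(-5)^4 = 625
  -4*(-5)^3 = 500
  4*(-5)^2 = 100
  -6*(-5)^1 = 30
  constant: -8
Sum: -3125 + 625 + 500 + 100 + 30 - 8 = -1878


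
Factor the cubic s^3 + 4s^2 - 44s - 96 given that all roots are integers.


Try integer roots (divisors of -96). s=6: p(6)=0.
Divide out (s - 6): quotient is s^2 + 10s + 16.
Factor the quadratic: (s + 2)(s + 8)
Result: (s - 6)(s + 2)(s + 8)


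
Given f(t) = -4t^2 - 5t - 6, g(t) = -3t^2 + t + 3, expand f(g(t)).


Substitute g(t) into f:
f(g(t)) = -4*(-3t^2 + t + 3)^2 + (-5)*(-3t^2 + t + 3) + (-6)
(-3t^2 + t + 3)^2 = 9t^4 - 6t^3 - 17t^2 + 6t + 9
Expand and combine: -36t^4 + 24t^3 + 83t^2 - 29t - 57


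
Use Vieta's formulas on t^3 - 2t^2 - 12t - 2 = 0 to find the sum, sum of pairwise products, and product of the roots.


Monic cubic t^3+bt^2+ct+d=0: sum=-b, pairwise sum=c, product=-d.
b=-2, c=-12, d=-2
r1+r2+r3 = 2
r1r2+r1r3+r2r3 = -12
r1r2r3 = 2


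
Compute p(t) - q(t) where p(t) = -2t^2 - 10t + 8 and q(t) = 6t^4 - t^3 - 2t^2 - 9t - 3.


Distribute the minus sign:
  (-2t^2 - 10t + 8)
- (6t^4 - t^3 - 2t^2 - 9t - 3)
Negate second polynomial: -6t^4 + t^3 + 2t^2 + 9t + 3
Add: -6t^4 + t^3 - t + 11


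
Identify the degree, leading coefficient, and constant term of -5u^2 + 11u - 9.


Highest power of u is 2, with coefficient -5. Constant term is -9.
Degree = 2, leading coefficient = -5, constant term = -9


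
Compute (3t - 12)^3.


Expand (3t - 12)^3 by repeated multiplication:
  (3t - 12)^2 = 9t^2 - 72t + 144
= 27t^3 - 324t^2 + 1296t - 1728


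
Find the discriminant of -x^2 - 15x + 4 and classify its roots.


D = b^2 - 4ac = (-15)^2 - 4(-1)(4) = 225 + 16 = 241
Since D > 0: two distinct irrational roots


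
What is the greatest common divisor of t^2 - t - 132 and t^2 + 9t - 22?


Factor each:
  t^2 - t - 132 = (t + 11)(t - 12)
  t^2 + 9t - 22 = (t + 11)(t - 2)
Common monic factor: t + 11


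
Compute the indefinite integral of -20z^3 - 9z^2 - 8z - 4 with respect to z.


Reverse power rule on each term:
  ∫ -20z^3 dz = -5z^4
  ∫ -9z^2 dz = -3z^3
  ∫ -8z dz = -4z^2
  ∫ -4 dz = -4z
F(z) = -5z^4 - 3z^3 - 4z^2 - 4z + C


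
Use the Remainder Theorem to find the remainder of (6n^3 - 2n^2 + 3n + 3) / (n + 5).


By the Remainder Theorem, the remainder equals p(-5):
  6*(-5)^3 = -750
  -2*(-5)^2 = -50
  3*(-5)^1 = -15
  constant: 3
Sum: -750 - 50 - 15 + 3 = -812


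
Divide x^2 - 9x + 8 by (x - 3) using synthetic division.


Synthetic division with c = 3. Coefficients: 1, -9, 8
Bring down 1.
  1 * 3 = 3; 3 - 9 = -6
  -6 * 3 = -18; -18 + 8 = -10
Quotient: x - 6, Remainder: -10


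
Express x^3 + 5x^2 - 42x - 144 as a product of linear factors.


Try integer roots (divisors of -144). x=6: p(6)=0.
Divide out (x - 6): quotient is x^2 + 11x + 24.
Factor the quadratic: (x + 3)(x + 8)
Result: (x - 6)(x + 3)(x + 8)


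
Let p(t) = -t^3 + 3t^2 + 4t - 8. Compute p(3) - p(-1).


p(3) = 4
p(-1) = -8
p(3) - p(-1) = 4 + 8 = 12


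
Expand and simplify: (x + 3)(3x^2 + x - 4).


Distribute each term of the first polynomial:
  (x)(3x^2 + x - 4) = 3x^3 + x^2 - 4x
  (3)(3x^2 + x - 4) = 9x^2 + 3x - 12
Sum: 3x^3 + 10x^2 - x - 12


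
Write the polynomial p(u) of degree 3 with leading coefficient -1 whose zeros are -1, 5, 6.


p(u) = -(u + 1)(u - 5)(u - 6)
Expand: -u^3 + 10u^2 - 19u - 30


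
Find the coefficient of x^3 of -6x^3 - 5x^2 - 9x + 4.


Read off the coefficient of x^3: -6


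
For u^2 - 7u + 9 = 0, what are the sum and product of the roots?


For au^2+bu+c=0: sum = -b/a, product = c/a.
a=1, b=-7, c=9
Sum = -(-7)/1 = 7
Product = (9)/1 = 9


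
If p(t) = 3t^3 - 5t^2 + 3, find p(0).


Using direct substitution:
  3 * (0)^3 = 0
  -5 * (0)^2 = 0
  0 * (0)^1 = 0
  constant: 3
Sum = 0 + 0 + 0 + 3 = 3


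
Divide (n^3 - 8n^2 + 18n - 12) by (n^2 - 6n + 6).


(n^3 - 8n^2 + 18n - 12) / (n^2 - 6n + 6)
Step 1: n * (n^2 - 6n + 6) = n^3 - 6n^2 + 6n; subtract.
Step 2: -2 * (n^2 - 6n + 6) = -2n^2 + 12n - 12; subtract.
Quotient: n - 2, Remainder: 0


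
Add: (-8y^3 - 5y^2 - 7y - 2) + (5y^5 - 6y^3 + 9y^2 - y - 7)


Align terms by degree and add:
  -8y^3 - 5y^2 - 7y - 2
+ 5y^5 - 6y^3 + 9y^2 - y - 7
= 5y^5 - 14y^3 + 4y^2 - 8y - 9


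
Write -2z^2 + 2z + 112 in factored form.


Roots satisfy r1 + r2 = -b/a = 1 and r1*r2 = c/a = -56.
So r1 = 8, r2 = -7.
-2z^2 + 2z + 112 = -2(z - r1)(z - r2) = -2(z - 8)(z + 7)


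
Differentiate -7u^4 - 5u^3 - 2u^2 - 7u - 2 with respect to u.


Apply the power rule term by term:
  d/du(-7u^4) = -28u^3
  d/du(-5u^3) = -15u^2
  d/du(-2u^2) = -4u
  d/du(-7u) = -7
  d/du(-2) = 0
p'(u) = -28u^3 - 15u^2 - 4u - 7


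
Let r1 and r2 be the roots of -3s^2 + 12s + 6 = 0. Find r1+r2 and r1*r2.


For as^2+bs+c=0: sum = -b/a, product = c/a.
a=-3, b=12, c=6
Sum = -(12)/-3 = 4
Product = (6)/-3 = -2


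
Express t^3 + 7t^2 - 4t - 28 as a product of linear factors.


Try integer roots (divisors of -28). t=-7: p(-7)=0.
Divide out (t + 7): quotient is t^2 - 4.
Factor the quadratic: (t + 2)(t - 2)
Result: (t + 7)(t + 2)(t - 2)


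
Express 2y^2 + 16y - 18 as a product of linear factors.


Roots satisfy r1 + r2 = -b/a = -8 and r1*r2 = c/a = -9.
So r1 = 1, r2 = -9.
2y^2 + 16y - 18 = 2(y - r1)(y - r2) = 2(y - 1)(y + 9)


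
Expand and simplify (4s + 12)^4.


Expand (4s + 12)^4 by repeated multiplication:
  (4s + 12)^2 = 16s^2 + 96s + 144
  (4s + 12)^3 = 64s^3 + 576s^2 + 1728s + 1728
= 256s^4 + 3072s^3 + 13824s^2 + 27648s + 20736


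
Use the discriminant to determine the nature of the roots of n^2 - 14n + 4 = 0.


D = b^2 - 4ac = (-14)^2 - 4(1)(4) = 196 - 16 = 180
Since D > 0: two distinct irrational roots


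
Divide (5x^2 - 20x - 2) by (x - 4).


(5x^2 - 20x - 2) / (x - 4)
Step 1: 5x * (x - 4) = 5x^2 - 20x; subtract.
Step 2: 0 * (x - 4) = 0; subtract.
Quotient: 5x, Remainder: -2


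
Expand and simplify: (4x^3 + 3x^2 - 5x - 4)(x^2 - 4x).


Distribute each term of the first polynomial:
  (4x^3)(x^2 - 4x) = 4x^5 - 16x^4
  (3x^2)(x^2 - 4x) = 3x^4 - 12x^3
  (-5x)(x^2 - 4x) = -5x^3 + 20x^2
  (-4)(x^2 - 4x) = -4x^2 + 16x
Sum: 4x^5 - 13x^4 - 17x^3 + 16x^2 + 16x


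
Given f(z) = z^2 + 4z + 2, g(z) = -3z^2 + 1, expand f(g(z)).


Substitute g(z) into f:
f(g(z)) = 1*(-3z^2 + 1)^2 + 4*(-3z^2 + 1) + 2
(-3z^2 + 1)^2 = 9z^4 - 6z^2 + 1
Expand and combine: 9z^4 - 18z^2 + 7


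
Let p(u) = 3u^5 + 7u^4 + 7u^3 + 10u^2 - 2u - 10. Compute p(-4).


Using direct substitution:
  3 * (-4)^5 = -3072
  7 * (-4)^4 = 1792
  7 * (-4)^3 = -448
  10 * (-4)^2 = 160
  -2 * (-4)^1 = 8
  constant: -10
Sum = -3072 + 1792 - 448 + 160 + 8 - 10 = -1570


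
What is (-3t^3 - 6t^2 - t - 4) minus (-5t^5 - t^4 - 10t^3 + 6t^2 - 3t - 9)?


Distribute the minus sign:
  (-3t^3 - 6t^2 - t - 4)
- (-5t^5 - t^4 - 10t^3 + 6t^2 - 3t - 9)
Negate second polynomial: 5t^5 + t^4 + 10t^3 - 6t^2 + 3t + 9
Add: 5t^5 + t^4 + 7t^3 - 12t^2 + 2t + 5


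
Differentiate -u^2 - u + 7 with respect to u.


Apply the power rule term by term:
  d/du(-u^2) = -2u
  d/du(-u) = -1
  d/du(7) = 0
p'(u) = -2u - 1


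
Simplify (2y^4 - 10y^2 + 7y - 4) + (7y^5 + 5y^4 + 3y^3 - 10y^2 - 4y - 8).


Align terms by degree and add:
  2y^4 - 10y^2 + 7y - 4
+ 7y^5 + 5y^4 + 3y^3 - 10y^2 - 4y - 8
= 7y^5 + 7y^4 + 3y^3 - 20y^2 + 3y - 12


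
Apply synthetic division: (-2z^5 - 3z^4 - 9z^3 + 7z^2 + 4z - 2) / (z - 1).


Synthetic division with c = 1. Coefficients: -2, -3, -9, 7, 4, -2
Bring down -2.
  -2 * 1 = -2; -2 - 3 = -5
  -5 * 1 = -5; -5 - 9 = -14
  -14 * 1 = -14; -14 + 7 = -7
  -7 * 1 = -7; -7 + 4 = -3
  -3 * 1 = -3; -3 - 2 = -5
Quotient: -2z^4 - 5z^3 - 14z^2 - 7z - 3, Remainder: -5


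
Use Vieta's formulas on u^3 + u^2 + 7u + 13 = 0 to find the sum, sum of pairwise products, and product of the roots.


Monic cubic u^3+bu^2+cu+d=0: sum=-b, pairwise sum=c, product=-d.
b=1, c=7, d=13
r1+r2+r3 = -1
r1r2+r1r3+r2r3 = 7
r1r2r3 = -13


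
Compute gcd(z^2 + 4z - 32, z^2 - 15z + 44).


Factor each:
  z^2 + 4z - 32 = (z - 4)(z + 8)
  z^2 - 15z + 44 = (z - 4)(z - 11)
Common monic factor: z - 4


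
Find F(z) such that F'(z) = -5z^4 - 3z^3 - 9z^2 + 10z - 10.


Reverse power rule on each term:
  ∫ -5z^4 dz = -z^5
  ∫ -3z^3 dz = -(3/4)z^4
  ∫ -9z^2 dz = -3z^3
  ∫ 10z dz = 5z^2
  ∫ -10 dz = -10z
F(z) = -z^5 - (3/4)z^4 - 3z^3 + 5z^2 - 10z + C


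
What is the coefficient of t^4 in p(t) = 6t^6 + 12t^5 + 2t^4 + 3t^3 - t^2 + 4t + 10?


Read off the coefficient of t^4: 2


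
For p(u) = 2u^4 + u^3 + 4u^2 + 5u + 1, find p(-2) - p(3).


p(-2) = 31
p(3) = 241
p(-2) - p(3) = 31 - 241 = -210


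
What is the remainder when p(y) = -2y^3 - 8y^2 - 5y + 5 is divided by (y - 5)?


By the Remainder Theorem, the remainder equals p(5):
  -2*(5)^3 = -250
  -8*(5)^2 = -200
  -5*(5)^1 = -25
  constant: 5
Sum: -250 - 200 - 25 + 5 = -470


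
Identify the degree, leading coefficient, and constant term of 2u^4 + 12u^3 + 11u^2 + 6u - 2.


Highest power of u is 4, with coefficient 2. Constant term is -2.
Degree = 4, leading coefficient = 2, constant term = -2


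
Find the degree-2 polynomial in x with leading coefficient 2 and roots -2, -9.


p(x) = 2(x + 2)(x + 9)
Expand: 2x^2 + 22x + 36


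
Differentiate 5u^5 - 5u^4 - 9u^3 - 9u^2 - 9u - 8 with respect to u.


Apply the power rule term by term:
  d/du(5u^5) = 25u^4
  d/du(-5u^4) = -20u^3
  d/du(-9u^3) = -27u^2
  d/du(-9u^2) = -18u
  d/du(-9u) = -9
  d/du(-8) = 0
p'(u) = 25u^4 - 20u^3 - 27u^2 - 18u - 9


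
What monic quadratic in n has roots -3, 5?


p(n) = (n + 3)(n - 5)
Expand: n^2 - 2n - 15


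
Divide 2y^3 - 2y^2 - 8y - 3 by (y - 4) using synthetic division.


Synthetic division with c = 4. Coefficients: 2, -2, -8, -3
Bring down 2.
  2 * 4 = 8; 8 - 2 = 6
  6 * 4 = 24; 24 - 8 = 16
  16 * 4 = 64; 64 - 3 = 61
Quotient: 2y^2 + 6y + 16, Remainder: 61


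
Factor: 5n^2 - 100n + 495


Roots satisfy r1 + r2 = -b/a = 20 and r1*r2 = c/a = 99.
So r1 = 9, r2 = 11.
5n^2 - 100n + 495 = 5(n - r1)(n - r2) = 5(n - 9)(n - 11)


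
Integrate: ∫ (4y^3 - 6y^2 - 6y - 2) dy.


Reverse power rule on each term:
  ∫ 4y^3 dy = y^4
  ∫ -6y^2 dy = -2y^3
  ∫ -6y dy = -3y^2
  ∫ -2 dy = -2y
F(y) = y^4 - 2y^3 - 3y^2 - 2y + C


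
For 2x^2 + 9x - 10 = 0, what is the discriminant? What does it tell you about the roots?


D = b^2 - 4ac = (9)^2 - 4(2)(-10) = 81 + 80 = 161
Since D > 0: two distinct irrational roots


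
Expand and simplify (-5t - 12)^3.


Expand (-5t - 12)^3 by repeated multiplication:
  (-5t - 12)^2 = 25t^2 + 120t + 144
= -125t^3 - 900t^2 - 2160t - 1728


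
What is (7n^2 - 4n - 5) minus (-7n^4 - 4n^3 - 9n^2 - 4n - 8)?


Distribute the minus sign:
  (7n^2 - 4n - 5)
- (-7n^4 - 4n^3 - 9n^2 - 4n - 8)
Negate second polynomial: 7n^4 + 4n^3 + 9n^2 + 4n + 8
Add: 7n^4 + 4n^3 + 16n^2 + 3


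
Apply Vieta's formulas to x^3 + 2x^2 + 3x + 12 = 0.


Monic cubic x^3+bx^2+cx+d=0: sum=-b, pairwise sum=c, product=-d.
b=2, c=3, d=12
r1+r2+r3 = -2
r1r2+r1r3+r2r3 = 3
r1r2r3 = -12


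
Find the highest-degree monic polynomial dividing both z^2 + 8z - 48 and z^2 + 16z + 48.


Factor each:
  z^2 + 8z - 48 = (z + 12)(z - 4)
  z^2 + 16z + 48 = (z + 12)(z + 4)
Common monic factor: z + 12


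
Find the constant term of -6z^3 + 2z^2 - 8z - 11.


Read off the constant term: -11


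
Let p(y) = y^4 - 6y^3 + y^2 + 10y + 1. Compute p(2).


Using direct substitution:
  1 * (2)^4 = 16
  -6 * (2)^3 = -48
  1 * (2)^2 = 4
  10 * (2)^1 = 20
  constant: 1
Sum = 16 - 48 + 4 + 20 + 1 = -7


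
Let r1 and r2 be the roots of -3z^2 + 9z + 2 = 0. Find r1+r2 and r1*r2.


For az^2+bz+c=0: sum = -b/a, product = c/a.
a=-3, b=9, c=2
Sum = -(9)/-3 = 3
Product = (2)/-3 = -2/3


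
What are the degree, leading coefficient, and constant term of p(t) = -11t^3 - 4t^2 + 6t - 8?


Highest power of t is 3, with coefficient -11. Constant term is -8.
Degree = 3, leading coefficient = -11, constant term = -8


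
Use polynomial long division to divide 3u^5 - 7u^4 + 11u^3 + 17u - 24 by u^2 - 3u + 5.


(3u^5 - 7u^4 + 11u^3 + 17u - 24) / (u^2 - 3u + 5)
Step 1: 3u^3 * (u^2 - 3u + 5) = 3u^5 - 9u^4 + 15u^3; subtract.
Step 2: 2u^2 * (u^2 - 3u + 5) = 2u^4 - 6u^3 + 10u^2; subtract.
Step 3: 2u * (u^2 - 3u + 5) = 2u^3 - 6u^2 + 10u; subtract.
Step 4: -4 * (u^2 - 3u + 5) = -4u^2 + 12u - 20; subtract.
Quotient: 3u^3 + 2u^2 + 2u - 4, Remainder: -5u - 4


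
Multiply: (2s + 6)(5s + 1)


Distribute each term of the first polynomial:
  (2s)(5s + 1) = 10s^2 + 2s
  (6)(5s + 1) = 30s + 6
Sum: 10s^2 + 32s + 6


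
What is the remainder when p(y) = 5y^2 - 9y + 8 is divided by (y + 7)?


By the Remainder Theorem, the remainder equals p(-7):
  5*(-7)^2 = 245
  -9*(-7)^1 = 63
  constant: 8
Sum: 245 + 63 + 8 = 316


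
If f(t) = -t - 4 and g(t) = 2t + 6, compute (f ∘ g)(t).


Substitute g(t) into f:
f(g(t)) = -1*(2t + 6) + (-4)
Expand and combine: -2t - 10


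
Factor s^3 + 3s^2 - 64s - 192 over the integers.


Try integer roots (divisors of -192). s=8: p(8)=0.
Divide out (s - 8): quotient is s^2 + 11s + 24.
Factor the quadratic: (s + 8)(s + 3)
Result: (s - 8)(s + 8)(s + 3)


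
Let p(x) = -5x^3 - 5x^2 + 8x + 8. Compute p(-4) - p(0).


p(-4) = 216
p(0) = 8
p(-4) - p(0) = 216 - 8 = 208


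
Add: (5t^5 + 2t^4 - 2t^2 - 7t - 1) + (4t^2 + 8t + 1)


Align terms by degree and add:
  5t^5 + 2t^4 - 2t^2 - 7t - 1
+ 4t^2 + 8t + 1
= 5t^5 + 2t^4 + 2t^2 + t


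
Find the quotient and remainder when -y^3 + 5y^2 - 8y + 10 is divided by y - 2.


(-y^3 + 5y^2 - 8y + 10) / (y - 2)
Step 1: -y^2 * (y - 2) = -y^3 + 2y^2; subtract.
Step 2: 3y * (y - 2) = 3y^2 - 6y; subtract.
Step 3: -2 * (y - 2) = -2y + 4; subtract.
Quotient: -y^2 + 3y - 2, Remainder: 6


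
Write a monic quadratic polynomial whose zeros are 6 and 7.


p(x) = (x - 6)(x - 7)
Expand: x^2 - 13x + 42


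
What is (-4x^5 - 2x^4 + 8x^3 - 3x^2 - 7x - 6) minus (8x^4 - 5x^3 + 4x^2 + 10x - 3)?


Distribute the minus sign:
  (-4x^5 - 2x^4 + 8x^3 - 3x^2 - 7x - 6)
- (8x^4 - 5x^3 + 4x^2 + 10x - 3)
Negate second polynomial: -8x^4 + 5x^3 - 4x^2 - 10x + 3
Add: -4x^5 - 10x^4 + 13x^3 - 7x^2 - 17x - 3


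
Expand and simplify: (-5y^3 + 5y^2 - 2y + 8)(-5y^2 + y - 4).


Distribute each term of the first polynomial:
  (-5y^3)(-5y^2 + y - 4) = 25y^5 - 5y^4 + 20y^3
  (5y^2)(-5y^2 + y - 4) = -25y^4 + 5y^3 - 20y^2
  (-2y)(-5y^2 + y - 4) = 10y^3 - 2y^2 + 8y
  (8)(-5y^2 + y - 4) = -40y^2 + 8y - 32
Sum: 25y^5 - 30y^4 + 35y^3 - 62y^2 + 16y - 32


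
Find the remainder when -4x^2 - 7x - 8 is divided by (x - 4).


By the Remainder Theorem, the remainder equals p(4):
  -4*(4)^2 = -64
  -7*(4)^1 = -28
  constant: -8
Sum: -64 - 28 - 8 = -100


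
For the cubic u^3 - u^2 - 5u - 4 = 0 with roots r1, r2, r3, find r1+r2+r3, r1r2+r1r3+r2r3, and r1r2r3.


Monic cubic u^3+bu^2+cu+d=0: sum=-b, pairwise sum=c, product=-d.
b=-1, c=-5, d=-4
r1+r2+r3 = 1
r1r2+r1r3+r2r3 = -5
r1r2r3 = 4


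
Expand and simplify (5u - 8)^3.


Expand (5u - 8)^3 by repeated multiplication:
  (5u - 8)^2 = 25u^2 - 80u + 64
= 125u^3 - 600u^2 + 960u - 512


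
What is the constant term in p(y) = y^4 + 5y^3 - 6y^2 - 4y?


Read off the constant term: 0


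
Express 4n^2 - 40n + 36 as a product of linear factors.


Roots satisfy r1 + r2 = -b/a = 10 and r1*r2 = c/a = 9.
So r1 = 9, r2 = 1.
4n^2 - 40n + 36 = 4(n - r1)(n - r2) = 4(n - 9)(n - 1)


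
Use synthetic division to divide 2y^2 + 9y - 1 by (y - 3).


Synthetic division with c = 3. Coefficients: 2, 9, -1
Bring down 2.
  2 * 3 = 6; 6 + 9 = 15
  15 * 3 = 45; 45 - 1 = 44
Quotient: 2y + 15, Remainder: 44


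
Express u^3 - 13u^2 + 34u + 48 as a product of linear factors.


Try integer roots (divisors of 48). u=8: p(8)=0.
Divide out (u - 8): quotient is u^2 - 5u - 6.
Factor the quadratic: (u - 6)(u + 1)
Result: (u - 8)(u - 6)(u + 1)


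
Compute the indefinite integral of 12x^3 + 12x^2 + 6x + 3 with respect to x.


Reverse power rule on each term:
  ∫ 12x^3 dx = 3x^4
  ∫ 12x^2 dx = 4x^3
  ∫ 6x dx = 3x^2
  ∫ 3 dx = 3x
F(x) = 3x^4 + 4x^3 + 3x^2 + 3x + C


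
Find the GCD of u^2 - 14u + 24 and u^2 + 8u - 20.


Factor each:
  u^2 - 14u + 24 = (u - 2)(u - 12)
  u^2 + 8u - 20 = (u - 2)(u + 10)
Common monic factor: u - 2


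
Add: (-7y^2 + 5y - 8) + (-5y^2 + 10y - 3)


Align terms by degree and add:
  -7y^2 + 5y - 8
  -5y^2 + 10y - 3
= -12y^2 + 15y - 11


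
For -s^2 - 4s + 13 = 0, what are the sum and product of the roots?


For as^2+bs+c=0: sum = -b/a, product = c/a.
a=-1, b=-4, c=13
Sum = -(-4)/-1 = -4
Product = (13)/-1 = -13


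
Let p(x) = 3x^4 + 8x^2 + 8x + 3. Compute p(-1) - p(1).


p(-1) = 6
p(1) = 22
p(-1) - p(1) = 6 - 22 = -16


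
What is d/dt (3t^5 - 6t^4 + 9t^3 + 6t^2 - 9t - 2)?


Apply the power rule term by term:
  d/dt(3t^5) = 15t^4
  d/dt(-6t^4) = -24t^3
  d/dt(9t^3) = 27t^2
  d/dt(6t^2) = 12t
  d/dt(-9t) = -9
  d/dt(-2) = 0
p'(t) = 15t^4 - 24t^3 + 27t^2 + 12t - 9


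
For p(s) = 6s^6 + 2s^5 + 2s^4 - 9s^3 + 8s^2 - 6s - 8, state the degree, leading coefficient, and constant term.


Highest power of s is 6, with coefficient 6. Constant term is -8.
Degree = 6, leading coefficient = 6, constant term = -8


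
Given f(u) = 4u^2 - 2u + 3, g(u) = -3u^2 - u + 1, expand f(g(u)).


Substitute g(u) into f:
f(g(u)) = 4*(-3u^2 - u + 1)^2 + (-2)*(-3u^2 - u + 1) + 3
(-3u^2 - u + 1)^2 = 9u^4 + 6u^3 - 5u^2 - 2u + 1
Expand and combine: 36u^4 + 24u^3 - 14u^2 - 6u + 5


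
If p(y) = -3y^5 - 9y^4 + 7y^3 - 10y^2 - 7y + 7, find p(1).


Using direct substitution:
  -3 * (1)^5 = -3
  -9 * (1)^4 = -9
  7 * (1)^3 = 7
  -10 * (1)^2 = -10
  -7 * (1)^1 = -7
  constant: 7
Sum = -3 - 9 + 7 - 10 - 7 + 7 = -15


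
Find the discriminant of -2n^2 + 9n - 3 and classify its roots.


D = b^2 - 4ac = (9)^2 - 4(-2)(-3) = 81 - 24 = 57
Since D > 0: two distinct irrational roots


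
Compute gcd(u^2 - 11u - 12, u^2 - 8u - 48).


Factor each:
  u^2 - 11u - 12 = (u - 12)(u + 1)
  u^2 - 8u - 48 = (u - 12)(u + 4)
Common monic factor: u - 12


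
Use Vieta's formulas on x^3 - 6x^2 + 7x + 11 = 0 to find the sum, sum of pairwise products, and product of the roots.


Monic cubic x^3+bx^2+cx+d=0: sum=-b, pairwise sum=c, product=-d.
b=-6, c=7, d=11
r1+r2+r3 = 6
r1r2+r1r3+r2r3 = 7
r1r2r3 = -11


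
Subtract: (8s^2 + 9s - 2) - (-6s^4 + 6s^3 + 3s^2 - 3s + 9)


Distribute the minus sign:
  (8s^2 + 9s - 2)
- (-6s^4 + 6s^3 + 3s^2 - 3s + 9)
Negate second polynomial: 6s^4 - 6s^3 - 3s^2 + 3s - 9
Add: 6s^4 - 6s^3 + 5s^2 + 12s - 11


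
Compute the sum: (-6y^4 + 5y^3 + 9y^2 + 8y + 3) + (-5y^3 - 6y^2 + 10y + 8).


Align terms by degree and add:
  -6y^4 + 5y^3 + 9y^2 + 8y + 3
  -5y^3 - 6y^2 + 10y + 8
= -6y^4 + 3y^2 + 18y + 11


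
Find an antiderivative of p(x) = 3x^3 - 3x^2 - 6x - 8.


Reverse power rule on each term:
  ∫ 3x^3 dx = (3/4)x^4
  ∫ -3x^2 dx = -x^3
  ∫ -6x dx = -3x^2
  ∫ -8 dx = -8x
F(x) = (3/4)x^4 - x^3 - 3x^2 - 8x + C


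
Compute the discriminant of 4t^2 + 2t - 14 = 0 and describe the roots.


D = b^2 - 4ac = (2)^2 - 4(4)(-14) = 4 + 224 = 228
Since D > 0: two distinct irrational roots


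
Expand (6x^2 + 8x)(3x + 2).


Distribute each term of the first polynomial:
  (6x^2)(3x + 2) = 18x^3 + 12x^2
  (8x)(3x + 2) = 24x^2 + 16x
Sum: 18x^3 + 36x^2 + 16x


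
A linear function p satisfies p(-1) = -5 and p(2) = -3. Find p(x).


p(x) = mx + b. Using p(-1)=-5, p(2)=-3:
m = (-5 + 3)/(-1 - 2) = -2/-3 = 2/3
b = -5 - m*(-1) = -5 + 2/3 = -13/3
p(x) = (2/3)x - (13/3)


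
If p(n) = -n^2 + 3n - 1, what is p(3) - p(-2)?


p(3) = -1
p(-2) = -11
p(3) - p(-2) = -1 + 11 = 10


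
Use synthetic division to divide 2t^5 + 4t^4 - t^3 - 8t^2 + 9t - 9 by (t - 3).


Synthetic division with c = 3. Coefficients: 2, 4, -1, -8, 9, -9
Bring down 2.
  2 * 3 = 6; 6 + 4 = 10
  10 * 3 = 30; 30 - 1 = 29
  29 * 3 = 87; 87 - 8 = 79
  79 * 3 = 237; 237 + 9 = 246
  246 * 3 = 738; 738 - 9 = 729
Quotient: 2t^4 + 10t^3 + 29t^2 + 79t + 246, Remainder: 729


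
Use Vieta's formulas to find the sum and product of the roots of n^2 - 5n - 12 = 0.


For an^2+bn+c=0: sum = -b/a, product = c/a.
a=1, b=-5, c=-12
Sum = -(-5)/1 = 5
Product = (-12)/1 = -12


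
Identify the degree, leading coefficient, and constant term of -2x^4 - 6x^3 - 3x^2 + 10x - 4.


Highest power of x is 4, with coefficient -2. Constant term is -4.
Degree = 4, leading coefficient = -2, constant term = -4


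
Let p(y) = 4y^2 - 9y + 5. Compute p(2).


Using direct substitution:
  4 * (2)^2 = 16
  -9 * (2)^1 = -18
  constant: 5
Sum = 16 - 18 + 5 = 3


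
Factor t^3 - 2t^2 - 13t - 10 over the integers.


Try integer roots (divisors of -10). t=-2: p(-2)=0.
Divide out (t + 2): quotient is t^2 - 4t - 5.
Factor the quadratic: (t + 1)(t - 5)
Result: (t + 2)(t + 1)(t - 5)


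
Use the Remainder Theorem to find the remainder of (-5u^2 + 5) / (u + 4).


By the Remainder Theorem, the remainder equals p(-4):
  -5*(-4)^2 = -80
  0*(-4)^1 = 0
  constant: 5
Sum: -80 + 0 + 5 = -75


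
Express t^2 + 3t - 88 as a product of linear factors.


Roots satisfy r1 + r2 = -b/a = -3 and r1*r2 = c/a = -88.
So r1 = -11, r2 = 8.
t^2 + 3t - 88 = (t - r1)(t - r2) = (t + 11)(t - 8)


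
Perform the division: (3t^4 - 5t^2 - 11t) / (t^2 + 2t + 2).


(3t^4 - 5t^2 - 11t) / (t^2 + 2t + 2)
Step 1: 3t^2 * (t^2 + 2t + 2) = 3t^4 + 6t^3 + 6t^2; subtract.
Step 2: -6t * (t^2 + 2t + 2) = -6t^3 - 12t^2 - 12t; subtract.
Step 3: 1 * (t^2 + 2t + 2) = t^2 + 2t + 2; subtract.
Quotient: 3t^2 - 6t + 1, Remainder: -t - 2


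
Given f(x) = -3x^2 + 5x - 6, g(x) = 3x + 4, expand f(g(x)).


Substitute g(x) into f:
f(g(x)) = -3*(3x + 4)^2 + 5*(3x + 4) + (-6)
(3x + 4)^2 = 9x^2 + 24x + 16
Expand and combine: -27x^2 - 57x - 34


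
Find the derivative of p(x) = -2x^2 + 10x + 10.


Apply the power rule term by term:
  d/dx(-2x^2) = -4x
  d/dx(10x) = 10
  d/dx(10) = 0
p'(x) = -4x + 10


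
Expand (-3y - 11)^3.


Expand (-3y - 11)^3 by repeated multiplication:
  (-3y - 11)^2 = 9y^2 + 66y + 121
= -27y^3 - 297y^2 - 1089y - 1331
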